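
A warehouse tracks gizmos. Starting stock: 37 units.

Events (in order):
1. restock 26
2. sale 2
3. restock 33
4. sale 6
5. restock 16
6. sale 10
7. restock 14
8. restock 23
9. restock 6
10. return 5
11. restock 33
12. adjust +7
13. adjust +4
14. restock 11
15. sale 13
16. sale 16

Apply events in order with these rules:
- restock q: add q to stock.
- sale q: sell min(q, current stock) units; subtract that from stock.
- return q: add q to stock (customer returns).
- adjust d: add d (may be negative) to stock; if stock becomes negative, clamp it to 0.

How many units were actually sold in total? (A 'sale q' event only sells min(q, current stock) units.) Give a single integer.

Answer: 47

Derivation:
Processing events:
Start: stock = 37
  Event 1 (restock 26): 37 + 26 = 63
  Event 2 (sale 2): sell min(2,63)=2. stock: 63 - 2 = 61. total_sold = 2
  Event 3 (restock 33): 61 + 33 = 94
  Event 4 (sale 6): sell min(6,94)=6. stock: 94 - 6 = 88. total_sold = 8
  Event 5 (restock 16): 88 + 16 = 104
  Event 6 (sale 10): sell min(10,104)=10. stock: 104 - 10 = 94. total_sold = 18
  Event 7 (restock 14): 94 + 14 = 108
  Event 8 (restock 23): 108 + 23 = 131
  Event 9 (restock 6): 131 + 6 = 137
  Event 10 (return 5): 137 + 5 = 142
  Event 11 (restock 33): 142 + 33 = 175
  Event 12 (adjust +7): 175 + 7 = 182
  Event 13 (adjust +4): 182 + 4 = 186
  Event 14 (restock 11): 186 + 11 = 197
  Event 15 (sale 13): sell min(13,197)=13. stock: 197 - 13 = 184. total_sold = 31
  Event 16 (sale 16): sell min(16,184)=16. stock: 184 - 16 = 168. total_sold = 47
Final: stock = 168, total_sold = 47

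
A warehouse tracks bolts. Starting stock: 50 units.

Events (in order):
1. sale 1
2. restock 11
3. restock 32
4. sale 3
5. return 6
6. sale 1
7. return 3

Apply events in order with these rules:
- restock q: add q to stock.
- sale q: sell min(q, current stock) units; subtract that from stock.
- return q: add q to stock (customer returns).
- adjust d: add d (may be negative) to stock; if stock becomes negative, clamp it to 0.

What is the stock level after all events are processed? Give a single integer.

Processing events:
Start: stock = 50
  Event 1 (sale 1): sell min(1,50)=1. stock: 50 - 1 = 49. total_sold = 1
  Event 2 (restock 11): 49 + 11 = 60
  Event 3 (restock 32): 60 + 32 = 92
  Event 4 (sale 3): sell min(3,92)=3. stock: 92 - 3 = 89. total_sold = 4
  Event 5 (return 6): 89 + 6 = 95
  Event 6 (sale 1): sell min(1,95)=1. stock: 95 - 1 = 94. total_sold = 5
  Event 7 (return 3): 94 + 3 = 97
Final: stock = 97, total_sold = 5

Answer: 97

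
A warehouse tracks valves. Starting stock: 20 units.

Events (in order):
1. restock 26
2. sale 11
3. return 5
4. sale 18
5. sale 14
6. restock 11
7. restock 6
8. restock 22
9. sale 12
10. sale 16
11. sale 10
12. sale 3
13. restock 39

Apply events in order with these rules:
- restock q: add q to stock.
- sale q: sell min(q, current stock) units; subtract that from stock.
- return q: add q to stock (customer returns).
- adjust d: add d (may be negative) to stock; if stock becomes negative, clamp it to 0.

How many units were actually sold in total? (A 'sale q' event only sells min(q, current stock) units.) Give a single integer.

Answer: 84

Derivation:
Processing events:
Start: stock = 20
  Event 1 (restock 26): 20 + 26 = 46
  Event 2 (sale 11): sell min(11,46)=11. stock: 46 - 11 = 35. total_sold = 11
  Event 3 (return 5): 35 + 5 = 40
  Event 4 (sale 18): sell min(18,40)=18. stock: 40 - 18 = 22. total_sold = 29
  Event 5 (sale 14): sell min(14,22)=14. stock: 22 - 14 = 8. total_sold = 43
  Event 6 (restock 11): 8 + 11 = 19
  Event 7 (restock 6): 19 + 6 = 25
  Event 8 (restock 22): 25 + 22 = 47
  Event 9 (sale 12): sell min(12,47)=12. stock: 47 - 12 = 35. total_sold = 55
  Event 10 (sale 16): sell min(16,35)=16. stock: 35 - 16 = 19. total_sold = 71
  Event 11 (sale 10): sell min(10,19)=10. stock: 19 - 10 = 9. total_sold = 81
  Event 12 (sale 3): sell min(3,9)=3. stock: 9 - 3 = 6. total_sold = 84
  Event 13 (restock 39): 6 + 39 = 45
Final: stock = 45, total_sold = 84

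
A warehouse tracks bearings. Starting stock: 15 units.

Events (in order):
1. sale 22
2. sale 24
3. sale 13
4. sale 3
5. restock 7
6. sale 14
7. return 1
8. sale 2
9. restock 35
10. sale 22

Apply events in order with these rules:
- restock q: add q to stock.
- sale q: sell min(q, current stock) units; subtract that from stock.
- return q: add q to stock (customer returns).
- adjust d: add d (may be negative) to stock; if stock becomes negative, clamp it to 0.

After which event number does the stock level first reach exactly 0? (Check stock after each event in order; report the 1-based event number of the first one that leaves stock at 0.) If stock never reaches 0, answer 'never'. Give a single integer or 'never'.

Answer: 1

Derivation:
Processing events:
Start: stock = 15
  Event 1 (sale 22): sell min(22,15)=15. stock: 15 - 15 = 0. total_sold = 15
  Event 2 (sale 24): sell min(24,0)=0. stock: 0 - 0 = 0. total_sold = 15
  Event 3 (sale 13): sell min(13,0)=0. stock: 0 - 0 = 0. total_sold = 15
  Event 4 (sale 3): sell min(3,0)=0. stock: 0 - 0 = 0. total_sold = 15
  Event 5 (restock 7): 0 + 7 = 7
  Event 6 (sale 14): sell min(14,7)=7. stock: 7 - 7 = 0. total_sold = 22
  Event 7 (return 1): 0 + 1 = 1
  Event 8 (sale 2): sell min(2,1)=1. stock: 1 - 1 = 0. total_sold = 23
  Event 9 (restock 35): 0 + 35 = 35
  Event 10 (sale 22): sell min(22,35)=22. stock: 35 - 22 = 13. total_sold = 45
Final: stock = 13, total_sold = 45

First zero at event 1.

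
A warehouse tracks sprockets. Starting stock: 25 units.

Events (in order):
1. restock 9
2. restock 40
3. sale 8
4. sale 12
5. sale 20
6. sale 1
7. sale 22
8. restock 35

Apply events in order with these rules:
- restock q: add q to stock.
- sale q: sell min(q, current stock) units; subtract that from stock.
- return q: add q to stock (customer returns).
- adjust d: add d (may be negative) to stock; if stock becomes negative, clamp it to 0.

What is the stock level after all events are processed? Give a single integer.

Processing events:
Start: stock = 25
  Event 1 (restock 9): 25 + 9 = 34
  Event 2 (restock 40): 34 + 40 = 74
  Event 3 (sale 8): sell min(8,74)=8. stock: 74 - 8 = 66. total_sold = 8
  Event 4 (sale 12): sell min(12,66)=12. stock: 66 - 12 = 54. total_sold = 20
  Event 5 (sale 20): sell min(20,54)=20. stock: 54 - 20 = 34. total_sold = 40
  Event 6 (sale 1): sell min(1,34)=1. stock: 34 - 1 = 33. total_sold = 41
  Event 7 (sale 22): sell min(22,33)=22. stock: 33 - 22 = 11. total_sold = 63
  Event 8 (restock 35): 11 + 35 = 46
Final: stock = 46, total_sold = 63

Answer: 46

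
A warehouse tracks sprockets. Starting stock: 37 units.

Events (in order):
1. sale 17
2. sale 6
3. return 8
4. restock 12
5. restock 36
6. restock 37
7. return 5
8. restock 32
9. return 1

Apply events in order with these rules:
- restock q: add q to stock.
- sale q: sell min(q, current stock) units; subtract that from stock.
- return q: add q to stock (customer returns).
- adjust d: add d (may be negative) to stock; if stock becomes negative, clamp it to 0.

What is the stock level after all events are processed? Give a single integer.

Processing events:
Start: stock = 37
  Event 1 (sale 17): sell min(17,37)=17. stock: 37 - 17 = 20. total_sold = 17
  Event 2 (sale 6): sell min(6,20)=6. stock: 20 - 6 = 14. total_sold = 23
  Event 3 (return 8): 14 + 8 = 22
  Event 4 (restock 12): 22 + 12 = 34
  Event 5 (restock 36): 34 + 36 = 70
  Event 6 (restock 37): 70 + 37 = 107
  Event 7 (return 5): 107 + 5 = 112
  Event 8 (restock 32): 112 + 32 = 144
  Event 9 (return 1): 144 + 1 = 145
Final: stock = 145, total_sold = 23

Answer: 145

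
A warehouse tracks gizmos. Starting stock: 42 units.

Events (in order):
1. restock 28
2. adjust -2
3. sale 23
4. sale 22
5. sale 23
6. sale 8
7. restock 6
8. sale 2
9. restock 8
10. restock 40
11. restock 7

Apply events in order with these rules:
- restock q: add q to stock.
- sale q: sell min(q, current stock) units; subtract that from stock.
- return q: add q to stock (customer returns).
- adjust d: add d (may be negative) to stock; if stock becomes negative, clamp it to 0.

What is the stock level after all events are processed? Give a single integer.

Answer: 59

Derivation:
Processing events:
Start: stock = 42
  Event 1 (restock 28): 42 + 28 = 70
  Event 2 (adjust -2): 70 + -2 = 68
  Event 3 (sale 23): sell min(23,68)=23. stock: 68 - 23 = 45. total_sold = 23
  Event 4 (sale 22): sell min(22,45)=22. stock: 45 - 22 = 23. total_sold = 45
  Event 5 (sale 23): sell min(23,23)=23. stock: 23 - 23 = 0. total_sold = 68
  Event 6 (sale 8): sell min(8,0)=0. stock: 0 - 0 = 0. total_sold = 68
  Event 7 (restock 6): 0 + 6 = 6
  Event 8 (sale 2): sell min(2,6)=2. stock: 6 - 2 = 4. total_sold = 70
  Event 9 (restock 8): 4 + 8 = 12
  Event 10 (restock 40): 12 + 40 = 52
  Event 11 (restock 7): 52 + 7 = 59
Final: stock = 59, total_sold = 70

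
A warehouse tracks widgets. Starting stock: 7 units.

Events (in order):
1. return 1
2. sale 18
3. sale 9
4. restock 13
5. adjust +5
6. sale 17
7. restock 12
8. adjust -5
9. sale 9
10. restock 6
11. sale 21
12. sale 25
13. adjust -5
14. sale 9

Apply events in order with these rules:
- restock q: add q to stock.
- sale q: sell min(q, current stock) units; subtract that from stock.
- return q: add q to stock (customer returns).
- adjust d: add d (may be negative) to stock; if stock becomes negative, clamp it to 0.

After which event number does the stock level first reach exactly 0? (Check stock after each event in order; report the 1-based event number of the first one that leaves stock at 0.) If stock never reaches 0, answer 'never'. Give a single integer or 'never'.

Answer: 2

Derivation:
Processing events:
Start: stock = 7
  Event 1 (return 1): 7 + 1 = 8
  Event 2 (sale 18): sell min(18,8)=8. stock: 8 - 8 = 0. total_sold = 8
  Event 3 (sale 9): sell min(9,0)=0. stock: 0 - 0 = 0. total_sold = 8
  Event 4 (restock 13): 0 + 13 = 13
  Event 5 (adjust +5): 13 + 5 = 18
  Event 6 (sale 17): sell min(17,18)=17. stock: 18 - 17 = 1. total_sold = 25
  Event 7 (restock 12): 1 + 12 = 13
  Event 8 (adjust -5): 13 + -5 = 8
  Event 9 (sale 9): sell min(9,8)=8. stock: 8 - 8 = 0. total_sold = 33
  Event 10 (restock 6): 0 + 6 = 6
  Event 11 (sale 21): sell min(21,6)=6. stock: 6 - 6 = 0. total_sold = 39
  Event 12 (sale 25): sell min(25,0)=0. stock: 0 - 0 = 0. total_sold = 39
  Event 13 (adjust -5): 0 + -5 = 0 (clamped to 0)
  Event 14 (sale 9): sell min(9,0)=0. stock: 0 - 0 = 0. total_sold = 39
Final: stock = 0, total_sold = 39

First zero at event 2.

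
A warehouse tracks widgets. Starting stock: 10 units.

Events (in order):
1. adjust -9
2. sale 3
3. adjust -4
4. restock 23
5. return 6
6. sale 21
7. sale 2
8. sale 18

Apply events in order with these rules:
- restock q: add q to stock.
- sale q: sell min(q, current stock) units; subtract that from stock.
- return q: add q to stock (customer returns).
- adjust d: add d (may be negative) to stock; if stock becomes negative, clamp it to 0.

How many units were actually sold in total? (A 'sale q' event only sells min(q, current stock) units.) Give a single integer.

Answer: 30

Derivation:
Processing events:
Start: stock = 10
  Event 1 (adjust -9): 10 + -9 = 1
  Event 2 (sale 3): sell min(3,1)=1. stock: 1 - 1 = 0. total_sold = 1
  Event 3 (adjust -4): 0 + -4 = 0 (clamped to 0)
  Event 4 (restock 23): 0 + 23 = 23
  Event 5 (return 6): 23 + 6 = 29
  Event 6 (sale 21): sell min(21,29)=21. stock: 29 - 21 = 8. total_sold = 22
  Event 7 (sale 2): sell min(2,8)=2. stock: 8 - 2 = 6. total_sold = 24
  Event 8 (sale 18): sell min(18,6)=6. stock: 6 - 6 = 0. total_sold = 30
Final: stock = 0, total_sold = 30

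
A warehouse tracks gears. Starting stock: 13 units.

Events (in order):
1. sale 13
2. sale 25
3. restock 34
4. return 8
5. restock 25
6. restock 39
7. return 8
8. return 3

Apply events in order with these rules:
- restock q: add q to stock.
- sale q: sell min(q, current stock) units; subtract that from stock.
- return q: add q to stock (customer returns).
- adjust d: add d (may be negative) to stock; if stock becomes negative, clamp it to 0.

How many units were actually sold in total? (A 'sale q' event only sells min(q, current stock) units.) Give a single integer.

Answer: 13

Derivation:
Processing events:
Start: stock = 13
  Event 1 (sale 13): sell min(13,13)=13. stock: 13 - 13 = 0. total_sold = 13
  Event 2 (sale 25): sell min(25,0)=0. stock: 0 - 0 = 0. total_sold = 13
  Event 3 (restock 34): 0 + 34 = 34
  Event 4 (return 8): 34 + 8 = 42
  Event 5 (restock 25): 42 + 25 = 67
  Event 6 (restock 39): 67 + 39 = 106
  Event 7 (return 8): 106 + 8 = 114
  Event 8 (return 3): 114 + 3 = 117
Final: stock = 117, total_sold = 13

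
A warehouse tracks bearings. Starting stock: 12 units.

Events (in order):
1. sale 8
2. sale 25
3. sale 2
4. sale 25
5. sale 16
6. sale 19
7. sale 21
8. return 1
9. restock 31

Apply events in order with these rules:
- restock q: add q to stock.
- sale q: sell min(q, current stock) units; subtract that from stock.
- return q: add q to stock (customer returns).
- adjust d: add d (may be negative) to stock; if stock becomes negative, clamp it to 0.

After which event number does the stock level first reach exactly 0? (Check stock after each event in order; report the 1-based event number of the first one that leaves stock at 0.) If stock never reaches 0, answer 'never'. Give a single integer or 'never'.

Answer: 2

Derivation:
Processing events:
Start: stock = 12
  Event 1 (sale 8): sell min(8,12)=8. stock: 12 - 8 = 4. total_sold = 8
  Event 2 (sale 25): sell min(25,4)=4. stock: 4 - 4 = 0. total_sold = 12
  Event 3 (sale 2): sell min(2,0)=0. stock: 0 - 0 = 0. total_sold = 12
  Event 4 (sale 25): sell min(25,0)=0. stock: 0 - 0 = 0. total_sold = 12
  Event 5 (sale 16): sell min(16,0)=0. stock: 0 - 0 = 0. total_sold = 12
  Event 6 (sale 19): sell min(19,0)=0. stock: 0 - 0 = 0. total_sold = 12
  Event 7 (sale 21): sell min(21,0)=0. stock: 0 - 0 = 0. total_sold = 12
  Event 8 (return 1): 0 + 1 = 1
  Event 9 (restock 31): 1 + 31 = 32
Final: stock = 32, total_sold = 12

First zero at event 2.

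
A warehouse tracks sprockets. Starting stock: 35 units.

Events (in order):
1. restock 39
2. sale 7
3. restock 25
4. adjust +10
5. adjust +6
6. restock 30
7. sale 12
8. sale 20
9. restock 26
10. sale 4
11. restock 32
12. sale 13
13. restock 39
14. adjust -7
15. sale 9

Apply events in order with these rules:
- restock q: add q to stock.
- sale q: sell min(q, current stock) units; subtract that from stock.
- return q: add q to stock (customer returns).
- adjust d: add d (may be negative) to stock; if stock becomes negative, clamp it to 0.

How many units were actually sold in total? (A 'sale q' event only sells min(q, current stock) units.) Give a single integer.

Answer: 65

Derivation:
Processing events:
Start: stock = 35
  Event 1 (restock 39): 35 + 39 = 74
  Event 2 (sale 7): sell min(7,74)=7. stock: 74 - 7 = 67. total_sold = 7
  Event 3 (restock 25): 67 + 25 = 92
  Event 4 (adjust +10): 92 + 10 = 102
  Event 5 (adjust +6): 102 + 6 = 108
  Event 6 (restock 30): 108 + 30 = 138
  Event 7 (sale 12): sell min(12,138)=12. stock: 138 - 12 = 126. total_sold = 19
  Event 8 (sale 20): sell min(20,126)=20. stock: 126 - 20 = 106. total_sold = 39
  Event 9 (restock 26): 106 + 26 = 132
  Event 10 (sale 4): sell min(4,132)=4. stock: 132 - 4 = 128. total_sold = 43
  Event 11 (restock 32): 128 + 32 = 160
  Event 12 (sale 13): sell min(13,160)=13. stock: 160 - 13 = 147. total_sold = 56
  Event 13 (restock 39): 147 + 39 = 186
  Event 14 (adjust -7): 186 + -7 = 179
  Event 15 (sale 9): sell min(9,179)=9. stock: 179 - 9 = 170. total_sold = 65
Final: stock = 170, total_sold = 65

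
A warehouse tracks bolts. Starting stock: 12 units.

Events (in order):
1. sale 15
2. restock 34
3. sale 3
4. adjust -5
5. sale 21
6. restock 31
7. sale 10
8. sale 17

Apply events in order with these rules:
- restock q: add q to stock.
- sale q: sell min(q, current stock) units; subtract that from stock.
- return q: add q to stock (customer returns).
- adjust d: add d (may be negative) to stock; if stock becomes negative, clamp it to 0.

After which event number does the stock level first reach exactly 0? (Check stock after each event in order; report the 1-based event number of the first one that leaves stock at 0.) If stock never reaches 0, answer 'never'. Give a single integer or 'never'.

Processing events:
Start: stock = 12
  Event 1 (sale 15): sell min(15,12)=12. stock: 12 - 12 = 0. total_sold = 12
  Event 2 (restock 34): 0 + 34 = 34
  Event 3 (sale 3): sell min(3,34)=3. stock: 34 - 3 = 31. total_sold = 15
  Event 4 (adjust -5): 31 + -5 = 26
  Event 5 (sale 21): sell min(21,26)=21. stock: 26 - 21 = 5. total_sold = 36
  Event 6 (restock 31): 5 + 31 = 36
  Event 7 (sale 10): sell min(10,36)=10. stock: 36 - 10 = 26. total_sold = 46
  Event 8 (sale 17): sell min(17,26)=17. stock: 26 - 17 = 9. total_sold = 63
Final: stock = 9, total_sold = 63

First zero at event 1.

Answer: 1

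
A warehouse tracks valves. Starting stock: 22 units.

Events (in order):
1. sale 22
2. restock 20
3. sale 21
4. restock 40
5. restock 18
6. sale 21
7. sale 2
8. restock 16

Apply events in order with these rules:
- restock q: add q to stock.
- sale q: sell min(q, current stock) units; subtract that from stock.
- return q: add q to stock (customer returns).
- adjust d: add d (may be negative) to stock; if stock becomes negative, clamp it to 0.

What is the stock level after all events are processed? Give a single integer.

Answer: 51

Derivation:
Processing events:
Start: stock = 22
  Event 1 (sale 22): sell min(22,22)=22. stock: 22 - 22 = 0. total_sold = 22
  Event 2 (restock 20): 0 + 20 = 20
  Event 3 (sale 21): sell min(21,20)=20. stock: 20 - 20 = 0. total_sold = 42
  Event 4 (restock 40): 0 + 40 = 40
  Event 5 (restock 18): 40 + 18 = 58
  Event 6 (sale 21): sell min(21,58)=21. stock: 58 - 21 = 37. total_sold = 63
  Event 7 (sale 2): sell min(2,37)=2. stock: 37 - 2 = 35. total_sold = 65
  Event 8 (restock 16): 35 + 16 = 51
Final: stock = 51, total_sold = 65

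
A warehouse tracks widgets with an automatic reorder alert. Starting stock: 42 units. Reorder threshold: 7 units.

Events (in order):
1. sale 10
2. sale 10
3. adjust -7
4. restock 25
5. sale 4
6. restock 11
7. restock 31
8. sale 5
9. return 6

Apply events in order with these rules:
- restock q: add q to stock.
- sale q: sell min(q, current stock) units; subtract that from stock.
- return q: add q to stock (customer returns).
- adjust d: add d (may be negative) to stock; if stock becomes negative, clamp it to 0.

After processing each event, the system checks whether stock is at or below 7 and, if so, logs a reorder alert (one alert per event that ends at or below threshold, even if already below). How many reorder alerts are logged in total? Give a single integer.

Answer: 0

Derivation:
Processing events:
Start: stock = 42
  Event 1 (sale 10): sell min(10,42)=10. stock: 42 - 10 = 32. total_sold = 10
  Event 2 (sale 10): sell min(10,32)=10. stock: 32 - 10 = 22. total_sold = 20
  Event 3 (adjust -7): 22 + -7 = 15
  Event 4 (restock 25): 15 + 25 = 40
  Event 5 (sale 4): sell min(4,40)=4. stock: 40 - 4 = 36. total_sold = 24
  Event 6 (restock 11): 36 + 11 = 47
  Event 7 (restock 31): 47 + 31 = 78
  Event 8 (sale 5): sell min(5,78)=5. stock: 78 - 5 = 73. total_sold = 29
  Event 9 (return 6): 73 + 6 = 79
Final: stock = 79, total_sold = 29

Checking against threshold 7:
  After event 1: stock=32 > 7
  After event 2: stock=22 > 7
  After event 3: stock=15 > 7
  After event 4: stock=40 > 7
  After event 5: stock=36 > 7
  After event 6: stock=47 > 7
  After event 7: stock=78 > 7
  After event 8: stock=73 > 7
  After event 9: stock=79 > 7
Alert events: []. Count = 0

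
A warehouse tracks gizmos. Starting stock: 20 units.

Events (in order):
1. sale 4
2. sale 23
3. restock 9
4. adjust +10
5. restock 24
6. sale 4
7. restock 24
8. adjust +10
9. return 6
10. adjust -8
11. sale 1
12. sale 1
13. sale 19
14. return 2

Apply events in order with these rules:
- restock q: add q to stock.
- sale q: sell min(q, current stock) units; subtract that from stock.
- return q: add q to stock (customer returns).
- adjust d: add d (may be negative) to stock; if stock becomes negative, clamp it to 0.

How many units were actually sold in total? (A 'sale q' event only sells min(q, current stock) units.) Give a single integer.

Answer: 45

Derivation:
Processing events:
Start: stock = 20
  Event 1 (sale 4): sell min(4,20)=4. stock: 20 - 4 = 16. total_sold = 4
  Event 2 (sale 23): sell min(23,16)=16. stock: 16 - 16 = 0. total_sold = 20
  Event 3 (restock 9): 0 + 9 = 9
  Event 4 (adjust +10): 9 + 10 = 19
  Event 5 (restock 24): 19 + 24 = 43
  Event 6 (sale 4): sell min(4,43)=4. stock: 43 - 4 = 39. total_sold = 24
  Event 7 (restock 24): 39 + 24 = 63
  Event 8 (adjust +10): 63 + 10 = 73
  Event 9 (return 6): 73 + 6 = 79
  Event 10 (adjust -8): 79 + -8 = 71
  Event 11 (sale 1): sell min(1,71)=1. stock: 71 - 1 = 70. total_sold = 25
  Event 12 (sale 1): sell min(1,70)=1. stock: 70 - 1 = 69. total_sold = 26
  Event 13 (sale 19): sell min(19,69)=19. stock: 69 - 19 = 50. total_sold = 45
  Event 14 (return 2): 50 + 2 = 52
Final: stock = 52, total_sold = 45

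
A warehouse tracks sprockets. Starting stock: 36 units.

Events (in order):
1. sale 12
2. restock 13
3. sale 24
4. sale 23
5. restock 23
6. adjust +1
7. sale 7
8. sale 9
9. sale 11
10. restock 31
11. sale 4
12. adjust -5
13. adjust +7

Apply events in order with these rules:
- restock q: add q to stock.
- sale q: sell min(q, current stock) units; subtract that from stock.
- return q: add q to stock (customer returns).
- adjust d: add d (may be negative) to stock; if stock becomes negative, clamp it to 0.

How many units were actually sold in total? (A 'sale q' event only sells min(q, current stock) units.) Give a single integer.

Processing events:
Start: stock = 36
  Event 1 (sale 12): sell min(12,36)=12. stock: 36 - 12 = 24. total_sold = 12
  Event 2 (restock 13): 24 + 13 = 37
  Event 3 (sale 24): sell min(24,37)=24. stock: 37 - 24 = 13. total_sold = 36
  Event 4 (sale 23): sell min(23,13)=13. stock: 13 - 13 = 0. total_sold = 49
  Event 5 (restock 23): 0 + 23 = 23
  Event 6 (adjust +1): 23 + 1 = 24
  Event 7 (sale 7): sell min(7,24)=7. stock: 24 - 7 = 17. total_sold = 56
  Event 8 (sale 9): sell min(9,17)=9. stock: 17 - 9 = 8. total_sold = 65
  Event 9 (sale 11): sell min(11,8)=8. stock: 8 - 8 = 0. total_sold = 73
  Event 10 (restock 31): 0 + 31 = 31
  Event 11 (sale 4): sell min(4,31)=4. stock: 31 - 4 = 27. total_sold = 77
  Event 12 (adjust -5): 27 + -5 = 22
  Event 13 (adjust +7): 22 + 7 = 29
Final: stock = 29, total_sold = 77

Answer: 77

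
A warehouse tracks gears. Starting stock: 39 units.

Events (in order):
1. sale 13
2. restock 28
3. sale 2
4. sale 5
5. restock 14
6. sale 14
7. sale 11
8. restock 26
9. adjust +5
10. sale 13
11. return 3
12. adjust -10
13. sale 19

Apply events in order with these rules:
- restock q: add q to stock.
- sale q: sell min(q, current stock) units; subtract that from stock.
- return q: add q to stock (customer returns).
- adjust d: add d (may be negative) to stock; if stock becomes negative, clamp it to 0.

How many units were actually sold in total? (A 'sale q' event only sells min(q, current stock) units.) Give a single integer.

Processing events:
Start: stock = 39
  Event 1 (sale 13): sell min(13,39)=13. stock: 39 - 13 = 26. total_sold = 13
  Event 2 (restock 28): 26 + 28 = 54
  Event 3 (sale 2): sell min(2,54)=2. stock: 54 - 2 = 52. total_sold = 15
  Event 4 (sale 5): sell min(5,52)=5. stock: 52 - 5 = 47. total_sold = 20
  Event 5 (restock 14): 47 + 14 = 61
  Event 6 (sale 14): sell min(14,61)=14. stock: 61 - 14 = 47. total_sold = 34
  Event 7 (sale 11): sell min(11,47)=11. stock: 47 - 11 = 36. total_sold = 45
  Event 8 (restock 26): 36 + 26 = 62
  Event 9 (adjust +5): 62 + 5 = 67
  Event 10 (sale 13): sell min(13,67)=13. stock: 67 - 13 = 54. total_sold = 58
  Event 11 (return 3): 54 + 3 = 57
  Event 12 (adjust -10): 57 + -10 = 47
  Event 13 (sale 19): sell min(19,47)=19. stock: 47 - 19 = 28. total_sold = 77
Final: stock = 28, total_sold = 77

Answer: 77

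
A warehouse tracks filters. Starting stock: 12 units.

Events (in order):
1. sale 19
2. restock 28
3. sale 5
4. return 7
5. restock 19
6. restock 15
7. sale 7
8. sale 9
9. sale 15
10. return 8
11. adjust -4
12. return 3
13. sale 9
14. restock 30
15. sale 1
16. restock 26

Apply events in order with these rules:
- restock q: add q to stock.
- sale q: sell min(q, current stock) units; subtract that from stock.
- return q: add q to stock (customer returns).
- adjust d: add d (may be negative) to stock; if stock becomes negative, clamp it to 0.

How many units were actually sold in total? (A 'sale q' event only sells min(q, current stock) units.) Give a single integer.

Answer: 58

Derivation:
Processing events:
Start: stock = 12
  Event 1 (sale 19): sell min(19,12)=12. stock: 12 - 12 = 0. total_sold = 12
  Event 2 (restock 28): 0 + 28 = 28
  Event 3 (sale 5): sell min(5,28)=5. stock: 28 - 5 = 23. total_sold = 17
  Event 4 (return 7): 23 + 7 = 30
  Event 5 (restock 19): 30 + 19 = 49
  Event 6 (restock 15): 49 + 15 = 64
  Event 7 (sale 7): sell min(7,64)=7. stock: 64 - 7 = 57. total_sold = 24
  Event 8 (sale 9): sell min(9,57)=9. stock: 57 - 9 = 48. total_sold = 33
  Event 9 (sale 15): sell min(15,48)=15. stock: 48 - 15 = 33. total_sold = 48
  Event 10 (return 8): 33 + 8 = 41
  Event 11 (adjust -4): 41 + -4 = 37
  Event 12 (return 3): 37 + 3 = 40
  Event 13 (sale 9): sell min(9,40)=9. stock: 40 - 9 = 31. total_sold = 57
  Event 14 (restock 30): 31 + 30 = 61
  Event 15 (sale 1): sell min(1,61)=1. stock: 61 - 1 = 60. total_sold = 58
  Event 16 (restock 26): 60 + 26 = 86
Final: stock = 86, total_sold = 58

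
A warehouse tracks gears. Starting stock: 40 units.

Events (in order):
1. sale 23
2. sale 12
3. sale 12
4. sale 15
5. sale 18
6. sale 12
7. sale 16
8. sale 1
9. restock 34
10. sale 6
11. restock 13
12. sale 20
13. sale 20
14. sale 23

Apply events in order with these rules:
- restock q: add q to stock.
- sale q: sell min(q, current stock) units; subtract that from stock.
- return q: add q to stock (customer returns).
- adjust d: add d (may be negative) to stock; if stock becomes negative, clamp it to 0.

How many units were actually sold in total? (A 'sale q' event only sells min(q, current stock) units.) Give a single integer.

Processing events:
Start: stock = 40
  Event 1 (sale 23): sell min(23,40)=23. stock: 40 - 23 = 17. total_sold = 23
  Event 2 (sale 12): sell min(12,17)=12. stock: 17 - 12 = 5. total_sold = 35
  Event 3 (sale 12): sell min(12,5)=5. stock: 5 - 5 = 0. total_sold = 40
  Event 4 (sale 15): sell min(15,0)=0. stock: 0 - 0 = 0. total_sold = 40
  Event 5 (sale 18): sell min(18,0)=0. stock: 0 - 0 = 0. total_sold = 40
  Event 6 (sale 12): sell min(12,0)=0. stock: 0 - 0 = 0. total_sold = 40
  Event 7 (sale 16): sell min(16,0)=0. stock: 0 - 0 = 0. total_sold = 40
  Event 8 (sale 1): sell min(1,0)=0. stock: 0 - 0 = 0. total_sold = 40
  Event 9 (restock 34): 0 + 34 = 34
  Event 10 (sale 6): sell min(6,34)=6. stock: 34 - 6 = 28. total_sold = 46
  Event 11 (restock 13): 28 + 13 = 41
  Event 12 (sale 20): sell min(20,41)=20. stock: 41 - 20 = 21. total_sold = 66
  Event 13 (sale 20): sell min(20,21)=20. stock: 21 - 20 = 1. total_sold = 86
  Event 14 (sale 23): sell min(23,1)=1. stock: 1 - 1 = 0. total_sold = 87
Final: stock = 0, total_sold = 87

Answer: 87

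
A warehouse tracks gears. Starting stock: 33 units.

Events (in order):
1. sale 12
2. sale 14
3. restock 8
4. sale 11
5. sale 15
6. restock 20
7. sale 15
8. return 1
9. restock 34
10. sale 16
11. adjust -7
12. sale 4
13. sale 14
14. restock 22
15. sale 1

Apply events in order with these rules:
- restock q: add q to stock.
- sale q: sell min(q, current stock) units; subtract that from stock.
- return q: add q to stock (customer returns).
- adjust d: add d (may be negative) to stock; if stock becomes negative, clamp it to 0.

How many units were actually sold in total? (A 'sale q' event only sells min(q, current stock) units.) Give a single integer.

Processing events:
Start: stock = 33
  Event 1 (sale 12): sell min(12,33)=12. stock: 33 - 12 = 21. total_sold = 12
  Event 2 (sale 14): sell min(14,21)=14. stock: 21 - 14 = 7. total_sold = 26
  Event 3 (restock 8): 7 + 8 = 15
  Event 4 (sale 11): sell min(11,15)=11. stock: 15 - 11 = 4. total_sold = 37
  Event 5 (sale 15): sell min(15,4)=4. stock: 4 - 4 = 0. total_sold = 41
  Event 6 (restock 20): 0 + 20 = 20
  Event 7 (sale 15): sell min(15,20)=15. stock: 20 - 15 = 5. total_sold = 56
  Event 8 (return 1): 5 + 1 = 6
  Event 9 (restock 34): 6 + 34 = 40
  Event 10 (sale 16): sell min(16,40)=16. stock: 40 - 16 = 24. total_sold = 72
  Event 11 (adjust -7): 24 + -7 = 17
  Event 12 (sale 4): sell min(4,17)=4. stock: 17 - 4 = 13. total_sold = 76
  Event 13 (sale 14): sell min(14,13)=13. stock: 13 - 13 = 0. total_sold = 89
  Event 14 (restock 22): 0 + 22 = 22
  Event 15 (sale 1): sell min(1,22)=1. stock: 22 - 1 = 21. total_sold = 90
Final: stock = 21, total_sold = 90

Answer: 90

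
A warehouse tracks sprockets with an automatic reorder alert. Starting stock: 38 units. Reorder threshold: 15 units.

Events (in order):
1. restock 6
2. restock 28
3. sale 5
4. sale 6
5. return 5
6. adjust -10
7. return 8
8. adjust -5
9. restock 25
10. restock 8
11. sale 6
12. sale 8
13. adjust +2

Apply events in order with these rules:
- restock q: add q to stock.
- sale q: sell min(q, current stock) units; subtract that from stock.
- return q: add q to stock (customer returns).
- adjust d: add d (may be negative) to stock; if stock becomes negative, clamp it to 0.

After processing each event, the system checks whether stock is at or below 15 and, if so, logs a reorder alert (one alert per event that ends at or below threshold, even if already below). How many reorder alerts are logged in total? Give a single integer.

Answer: 0

Derivation:
Processing events:
Start: stock = 38
  Event 1 (restock 6): 38 + 6 = 44
  Event 2 (restock 28): 44 + 28 = 72
  Event 3 (sale 5): sell min(5,72)=5. stock: 72 - 5 = 67. total_sold = 5
  Event 4 (sale 6): sell min(6,67)=6. stock: 67 - 6 = 61. total_sold = 11
  Event 5 (return 5): 61 + 5 = 66
  Event 6 (adjust -10): 66 + -10 = 56
  Event 7 (return 8): 56 + 8 = 64
  Event 8 (adjust -5): 64 + -5 = 59
  Event 9 (restock 25): 59 + 25 = 84
  Event 10 (restock 8): 84 + 8 = 92
  Event 11 (sale 6): sell min(6,92)=6. stock: 92 - 6 = 86. total_sold = 17
  Event 12 (sale 8): sell min(8,86)=8. stock: 86 - 8 = 78. total_sold = 25
  Event 13 (adjust +2): 78 + 2 = 80
Final: stock = 80, total_sold = 25

Checking against threshold 15:
  After event 1: stock=44 > 15
  After event 2: stock=72 > 15
  After event 3: stock=67 > 15
  After event 4: stock=61 > 15
  After event 5: stock=66 > 15
  After event 6: stock=56 > 15
  After event 7: stock=64 > 15
  After event 8: stock=59 > 15
  After event 9: stock=84 > 15
  After event 10: stock=92 > 15
  After event 11: stock=86 > 15
  After event 12: stock=78 > 15
  After event 13: stock=80 > 15
Alert events: []. Count = 0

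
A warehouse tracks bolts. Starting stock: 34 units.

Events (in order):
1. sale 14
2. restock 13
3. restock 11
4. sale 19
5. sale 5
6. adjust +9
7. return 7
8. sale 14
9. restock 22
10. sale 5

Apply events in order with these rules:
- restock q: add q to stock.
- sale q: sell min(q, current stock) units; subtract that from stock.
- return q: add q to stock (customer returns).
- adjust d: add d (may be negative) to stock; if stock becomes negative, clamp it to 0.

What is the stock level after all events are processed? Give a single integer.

Answer: 39

Derivation:
Processing events:
Start: stock = 34
  Event 1 (sale 14): sell min(14,34)=14. stock: 34 - 14 = 20. total_sold = 14
  Event 2 (restock 13): 20 + 13 = 33
  Event 3 (restock 11): 33 + 11 = 44
  Event 4 (sale 19): sell min(19,44)=19. stock: 44 - 19 = 25. total_sold = 33
  Event 5 (sale 5): sell min(5,25)=5. stock: 25 - 5 = 20. total_sold = 38
  Event 6 (adjust +9): 20 + 9 = 29
  Event 7 (return 7): 29 + 7 = 36
  Event 8 (sale 14): sell min(14,36)=14. stock: 36 - 14 = 22. total_sold = 52
  Event 9 (restock 22): 22 + 22 = 44
  Event 10 (sale 5): sell min(5,44)=5. stock: 44 - 5 = 39. total_sold = 57
Final: stock = 39, total_sold = 57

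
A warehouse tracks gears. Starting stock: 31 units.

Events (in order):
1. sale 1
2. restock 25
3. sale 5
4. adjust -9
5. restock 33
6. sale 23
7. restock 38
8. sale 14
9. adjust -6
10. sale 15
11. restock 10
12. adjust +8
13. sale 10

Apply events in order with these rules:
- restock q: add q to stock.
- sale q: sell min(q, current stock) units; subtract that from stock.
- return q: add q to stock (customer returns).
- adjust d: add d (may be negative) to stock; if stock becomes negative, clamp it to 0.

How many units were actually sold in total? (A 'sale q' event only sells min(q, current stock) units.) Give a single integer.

Processing events:
Start: stock = 31
  Event 1 (sale 1): sell min(1,31)=1. stock: 31 - 1 = 30. total_sold = 1
  Event 2 (restock 25): 30 + 25 = 55
  Event 3 (sale 5): sell min(5,55)=5. stock: 55 - 5 = 50. total_sold = 6
  Event 4 (adjust -9): 50 + -9 = 41
  Event 5 (restock 33): 41 + 33 = 74
  Event 6 (sale 23): sell min(23,74)=23. stock: 74 - 23 = 51. total_sold = 29
  Event 7 (restock 38): 51 + 38 = 89
  Event 8 (sale 14): sell min(14,89)=14. stock: 89 - 14 = 75. total_sold = 43
  Event 9 (adjust -6): 75 + -6 = 69
  Event 10 (sale 15): sell min(15,69)=15. stock: 69 - 15 = 54. total_sold = 58
  Event 11 (restock 10): 54 + 10 = 64
  Event 12 (adjust +8): 64 + 8 = 72
  Event 13 (sale 10): sell min(10,72)=10. stock: 72 - 10 = 62. total_sold = 68
Final: stock = 62, total_sold = 68

Answer: 68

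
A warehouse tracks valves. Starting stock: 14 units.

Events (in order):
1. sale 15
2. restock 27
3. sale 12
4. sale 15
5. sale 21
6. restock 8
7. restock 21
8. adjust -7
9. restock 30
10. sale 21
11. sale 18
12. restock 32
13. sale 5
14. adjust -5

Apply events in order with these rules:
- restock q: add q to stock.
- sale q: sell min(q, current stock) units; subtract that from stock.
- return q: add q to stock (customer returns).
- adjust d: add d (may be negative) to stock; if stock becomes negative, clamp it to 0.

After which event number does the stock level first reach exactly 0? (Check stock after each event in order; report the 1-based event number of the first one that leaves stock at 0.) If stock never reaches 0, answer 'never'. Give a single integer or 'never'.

Answer: 1

Derivation:
Processing events:
Start: stock = 14
  Event 1 (sale 15): sell min(15,14)=14. stock: 14 - 14 = 0. total_sold = 14
  Event 2 (restock 27): 0 + 27 = 27
  Event 3 (sale 12): sell min(12,27)=12. stock: 27 - 12 = 15. total_sold = 26
  Event 4 (sale 15): sell min(15,15)=15. stock: 15 - 15 = 0. total_sold = 41
  Event 5 (sale 21): sell min(21,0)=0. stock: 0 - 0 = 0. total_sold = 41
  Event 6 (restock 8): 0 + 8 = 8
  Event 7 (restock 21): 8 + 21 = 29
  Event 8 (adjust -7): 29 + -7 = 22
  Event 9 (restock 30): 22 + 30 = 52
  Event 10 (sale 21): sell min(21,52)=21. stock: 52 - 21 = 31. total_sold = 62
  Event 11 (sale 18): sell min(18,31)=18. stock: 31 - 18 = 13. total_sold = 80
  Event 12 (restock 32): 13 + 32 = 45
  Event 13 (sale 5): sell min(5,45)=5. stock: 45 - 5 = 40. total_sold = 85
  Event 14 (adjust -5): 40 + -5 = 35
Final: stock = 35, total_sold = 85

First zero at event 1.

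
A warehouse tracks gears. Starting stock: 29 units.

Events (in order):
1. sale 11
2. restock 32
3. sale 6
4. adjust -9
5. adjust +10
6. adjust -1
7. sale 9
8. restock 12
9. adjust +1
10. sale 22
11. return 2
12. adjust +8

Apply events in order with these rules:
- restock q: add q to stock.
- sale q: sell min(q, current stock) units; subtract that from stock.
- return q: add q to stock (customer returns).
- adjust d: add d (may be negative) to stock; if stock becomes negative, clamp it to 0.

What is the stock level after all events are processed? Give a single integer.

Answer: 36

Derivation:
Processing events:
Start: stock = 29
  Event 1 (sale 11): sell min(11,29)=11. stock: 29 - 11 = 18. total_sold = 11
  Event 2 (restock 32): 18 + 32 = 50
  Event 3 (sale 6): sell min(6,50)=6. stock: 50 - 6 = 44. total_sold = 17
  Event 4 (adjust -9): 44 + -9 = 35
  Event 5 (adjust +10): 35 + 10 = 45
  Event 6 (adjust -1): 45 + -1 = 44
  Event 7 (sale 9): sell min(9,44)=9. stock: 44 - 9 = 35. total_sold = 26
  Event 8 (restock 12): 35 + 12 = 47
  Event 9 (adjust +1): 47 + 1 = 48
  Event 10 (sale 22): sell min(22,48)=22. stock: 48 - 22 = 26. total_sold = 48
  Event 11 (return 2): 26 + 2 = 28
  Event 12 (adjust +8): 28 + 8 = 36
Final: stock = 36, total_sold = 48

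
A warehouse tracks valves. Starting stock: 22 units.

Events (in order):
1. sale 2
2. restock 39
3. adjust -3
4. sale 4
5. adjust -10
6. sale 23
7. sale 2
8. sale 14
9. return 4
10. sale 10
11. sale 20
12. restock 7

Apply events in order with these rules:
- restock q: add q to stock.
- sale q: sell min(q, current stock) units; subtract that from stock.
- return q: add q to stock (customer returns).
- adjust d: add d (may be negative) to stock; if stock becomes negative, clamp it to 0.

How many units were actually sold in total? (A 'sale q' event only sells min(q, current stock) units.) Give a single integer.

Answer: 52

Derivation:
Processing events:
Start: stock = 22
  Event 1 (sale 2): sell min(2,22)=2. stock: 22 - 2 = 20. total_sold = 2
  Event 2 (restock 39): 20 + 39 = 59
  Event 3 (adjust -3): 59 + -3 = 56
  Event 4 (sale 4): sell min(4,56)=4. stock: 56 - 4 = 52. total_sold = 6
  Event 5 (adjust -10): 52 + -10 = 42
  Event 6 (sale 23): sell min(23,42)=23. stock: 42 - 23 = 19. total_sold = 29
  Event 7 (sale 2): sell min(2,19)=2. stock: 19 - 2 = 17. total_sold = 31
  Event 8 (sale 14): sell min(14,17)=14. stock: 17 - 14 = 3. total_sold = 45
  Event 9 (return 4): 3 + 4 = 7
  Event 10 (sale 10): sell min(10,7)=7. stock: 7 - 7 = 0. total_sold = 52
  Event 11 (sale 20): sell min(20,0)=0. stock: 0 - 0 = 0. total_sold = 52
  Event 12 (restock 7): 0 + 7 = 7
Final: stock = 7, total_sold = 52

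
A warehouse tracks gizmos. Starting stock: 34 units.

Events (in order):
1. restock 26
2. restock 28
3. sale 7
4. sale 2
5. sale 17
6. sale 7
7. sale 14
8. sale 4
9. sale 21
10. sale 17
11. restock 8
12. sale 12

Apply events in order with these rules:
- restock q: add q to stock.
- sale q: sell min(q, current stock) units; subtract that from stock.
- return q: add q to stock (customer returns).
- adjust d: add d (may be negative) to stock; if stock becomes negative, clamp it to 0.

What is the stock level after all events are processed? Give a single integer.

Processing events:
Start: stock = 34
  Event 1 (restock 26): 34 + 26 = 60
  Event 2 (restock 28): 60 + 28 = 88
  Event 3 (sale 7): sell min(7,88)=7. stock: 88 - 7 = 81. total_sold = 7
  Event 4 (sale 2): sell min(2,81)=2. stock: 81 - 2 = 79. total_sold = 9
  Event 5 (sale 17): sell min(17,79)=17. stock: 79 - 17 = 62. total_sold = 26
  Event 6 (sale 7): sell min(7,62)=7. stock: 62 - 7 = 55. total_sold = 33
  Event 7 (sale 14): sell min(14,55)=14. stock: 55 - 14 = 41. total_sold = 47
  Event 8 (sale 4): sell min(4,41)=4. stock: 41 - 4 = 37. total_sold = 51
  Event 9 (sale 21): sell min(21,37)=21. stock: 37 - 21 = 16. total_sold = 72
  Event 10 (sale 17): sell min(17,16)=16. stock: 16 - 16 = 0. total_sold = 88
  Event 11 (restock 8): 0 + 8 = 8
  Event 12 (sale 12): sell min(12,8)=8. stock: 8 - 8 = 0. total_sold = 96
Final: stock = 0, total_sold = 96

Answer: 0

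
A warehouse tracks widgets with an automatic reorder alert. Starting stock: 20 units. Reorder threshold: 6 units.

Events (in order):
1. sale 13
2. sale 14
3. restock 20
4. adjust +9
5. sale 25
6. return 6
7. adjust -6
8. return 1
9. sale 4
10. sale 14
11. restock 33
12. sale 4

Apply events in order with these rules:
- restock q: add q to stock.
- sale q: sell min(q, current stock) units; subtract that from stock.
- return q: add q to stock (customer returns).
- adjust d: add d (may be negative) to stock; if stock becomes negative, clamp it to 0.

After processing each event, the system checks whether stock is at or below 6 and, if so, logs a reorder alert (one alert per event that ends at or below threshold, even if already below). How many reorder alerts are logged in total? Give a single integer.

Processing events:
Start: stock = 20
  Event 1 (sale 13): sell min(13,20)=13. stock: 20 - 13 = 7. total_sold = 13
  Event 2 (sale 14): sell min(14,7)=7. stock: 7 - 7 = 0. total_sold = 20
  Event 3 (restock 20): 0 + 20 = 20
  Event 4 (adjust +9): 20 + 9 = 29
  Event 5 (sale 25): sell min(25,29)=25. stock: 29 - 25 = 4. total_sold = 45
  Event 6 (return 6): 4 + 6 = 10
  Event 7 (adjust -6): 10 + -6 = 4
  Event 8 (return 1): 4 + 1 = 5
  Event 9 (sale 4): sell min(4,5)=4. stock: 5 - 4 = 1. total_sold = 49
  Event 10 (sale 14): sell min(14,1)=1. stock: 1 - 1 = 0. total_sold = 50
  Event 11 (restock 33): 0 + 33 = 33
  Event 12 (sale 4): sell min(4,33)=4. stock: 33 - 4 = 29. total_sold = 54
Final: stock = 29, total_sold = 54

Checking against threshold 6:
  After event 1: stock=7 > 6
  After event 2: stock=0 <= 6 -> ALERT
  After event 3: stock=20 > 6
  After event 4: stock=29 > 6
  After event 5: stock=4 <= 6 -> ALERT
  After event 6: stock=10 > 6
  After event 7: stock=4 <= 6 -> ALERT
  After event 8: stock=5 <= 6 -> ALERT
  After event 9: stock=1 <= 6 -> ALERT
  After event 10: stock=0 <= 6 -> ALERT
  After event 11: stock=33 > 6
  After event 12: stock=29 > 6
Alert events: [2, 5, 7, 8, 9, 10]. Count = 6

Answer: 6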